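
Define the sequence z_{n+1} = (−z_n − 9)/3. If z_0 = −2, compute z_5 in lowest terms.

−547/243

z_1 = (−(−2) − 9)/3 = −7/3.
z_2 = (−(−7/3) − 9)/3 = −20/9.
z_3 = (−(−20/9) − 9)/3 = −61/27.
z_4 = (−(−61/27) − 9)/3 = −182/81.
z_5 = (−(−182/81) − 9)/3 = −547/243.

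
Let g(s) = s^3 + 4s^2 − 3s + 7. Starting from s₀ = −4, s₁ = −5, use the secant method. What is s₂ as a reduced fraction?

−107/22

g(−4) = 19, g(−5) = −3. s₂ = (−5) − (−3)·((−5) − (−4))/((−3) − 19) = −107/22.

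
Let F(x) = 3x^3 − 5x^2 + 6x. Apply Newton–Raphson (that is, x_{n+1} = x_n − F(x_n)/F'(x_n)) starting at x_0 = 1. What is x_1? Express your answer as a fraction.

1/5

F'(x) = 9x^2 − 10x + 6.
F(1) = 4, F'(1) = 5, so x_1 = 1 − 4/5 = 1/5.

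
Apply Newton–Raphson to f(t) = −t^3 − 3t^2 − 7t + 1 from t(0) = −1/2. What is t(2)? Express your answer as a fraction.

9343/63061

f'(t) = −3t^2 − 6t − 7.
f(−1/2) = 31/8, f'(−1/2) = −19/4, so t(1) = (−1/2) − (31/8)/(−19/4) = 6/19.
f(6/19) = −10571/6859, f'(6/19) = −3319/361, so t(2) = (6/19) − (−10571/6859)/(−3319/361) = 9343/63061.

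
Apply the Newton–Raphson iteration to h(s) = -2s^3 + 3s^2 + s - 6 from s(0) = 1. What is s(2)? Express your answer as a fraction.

h'(s) = -6s^2 + 6s + 1.
h(1) = -4, h'(1) = 1, so s(1) = 1 - (-4)/1 = 5.
h(5) = -176, h'(5) = -119, so s(2) = 5 - (-176)/(-119) = 419/119.

419/119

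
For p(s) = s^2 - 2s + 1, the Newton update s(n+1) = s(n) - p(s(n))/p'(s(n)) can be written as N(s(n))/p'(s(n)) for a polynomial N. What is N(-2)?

3

p'(s) = 2s - 2.
N(s) = s·p'(s) - p(s) = s·(2s - 2) - (s^2 - 2s + 1) = s^2 - 1.
N(-2) = 3.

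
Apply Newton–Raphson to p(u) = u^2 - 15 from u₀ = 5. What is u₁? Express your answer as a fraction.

p'(u) = 2u.
p(5) = 10, p'(5) = 10, so u₁ = 5 - 10/10 = 4.

4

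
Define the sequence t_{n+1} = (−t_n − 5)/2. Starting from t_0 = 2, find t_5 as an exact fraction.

t_1 = (−2 − 5)/2 = −7/2.
t_2 = (−(−7/2) − 5)/2 = −3/4.
t_3 = (−(−3/4) − 5)/2 = −17/8.
t_4 = (−(−17/8) − 5)/2 = −23/16.
t_5 = (−(−23/16) − 5)/2 = −57/32.

−57/32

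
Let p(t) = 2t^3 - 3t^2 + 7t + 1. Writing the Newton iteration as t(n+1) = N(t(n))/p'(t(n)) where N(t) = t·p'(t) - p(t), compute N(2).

p'(t) = 6t^2 - 6t + 7.
N(t) = t·p'(t) - p(t) = t·(6t^2 - 6t + 7) - (2t^3 - 3t^2 + 7t + 1) = 4t^3 - 3t^2 - 1.
N(2) = 19.

19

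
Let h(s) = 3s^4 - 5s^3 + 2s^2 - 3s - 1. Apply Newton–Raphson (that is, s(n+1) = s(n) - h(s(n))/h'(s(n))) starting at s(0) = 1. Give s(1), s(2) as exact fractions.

h'(s) = 12s^3 - 15s^2 + 4s - 3.
h(1) = -4, h'(1) = -2, so s(1) = 1 - (-4)/(-2) = -1.
h(-1) = 12, h'(-1) = -34, so s(2) = (-1) - 12/(-34) = -11/17.

s(1) = -1, s(2) = -11/17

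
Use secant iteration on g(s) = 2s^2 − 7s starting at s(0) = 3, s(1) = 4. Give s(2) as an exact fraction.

24/7

g(3) = −3, g(4) = 4. s(2) = 4 − 4·(4 − 3)/(4 − (−3)) = 24/7.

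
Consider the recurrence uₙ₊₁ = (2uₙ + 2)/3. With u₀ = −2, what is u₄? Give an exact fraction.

u₁ = (2·(−2) + 2)/3 = −2/3.
u₂ = (2·(−2/3) + 2)/3 = 2/9.
u₃ = (2·(2/9) + 2)/3 = 22/27.
u₄ = (2·(22/27) + 2)/3 = 98/81.

98/81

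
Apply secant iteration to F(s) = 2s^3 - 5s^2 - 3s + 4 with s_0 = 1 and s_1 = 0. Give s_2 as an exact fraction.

F(1) = -2, F(0) = 4. s_2 = 0 - 4·(0 - 1)/(4 - (-2)) = 2/3.

2/3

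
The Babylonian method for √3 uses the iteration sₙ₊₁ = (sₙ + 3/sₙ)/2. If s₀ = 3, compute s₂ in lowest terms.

7/4

s₁ = (3 + 3/3)/2 = 2.
s₂ = (2 + 3/2)/2 = 7/4.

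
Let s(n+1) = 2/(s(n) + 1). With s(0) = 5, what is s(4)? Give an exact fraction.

10/9

s(1) = 2/(5 + 1) = 1/3.
s(2) = 2/(1/3 + 1) = 3/2.
s(3) = 2/(3/2 + 1) = 4/5.
s(4) = 2/(4/5 + 1) = 10/9.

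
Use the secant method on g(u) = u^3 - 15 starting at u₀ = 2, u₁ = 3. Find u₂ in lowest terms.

45/19

g(2) = -7, g(3) = 12. u₂ = 3 - 12·(3 - 2)/(12 - (-7)) = 45/19.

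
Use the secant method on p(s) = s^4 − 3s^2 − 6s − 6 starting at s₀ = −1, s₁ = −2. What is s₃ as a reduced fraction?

−3662/2911

p(−1) = −2, p(−2) = 10. s₂ = (−2) − 10·((−2) − (−1))/(10 − (−2)) = −7/6.
p(−2) = 10, p(−7/6) = −1595/1296. s₃ = (−7/6) − (−1595/1296)·((−7/6) − (−2))/((−1595/1296) − 10) = −3662/2911.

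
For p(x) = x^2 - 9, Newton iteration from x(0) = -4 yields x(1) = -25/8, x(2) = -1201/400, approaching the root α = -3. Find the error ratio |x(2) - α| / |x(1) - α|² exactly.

x(1) - α = -25/8 - (-3) = -25/8 + 3 = -1/8, so |x(1) - α| = 1/8.
x(2) - α = -1201/400 - (-3) = -1201/400 + 3 = -1/400, so |x(2) - α| = 1/400.
|x(1) - α|² = 1/64.
Ratio = (1/400) / (1/64) = 4/25.

4/25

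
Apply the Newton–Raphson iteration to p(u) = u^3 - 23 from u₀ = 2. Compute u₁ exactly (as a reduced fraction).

13/4

p'(u) = 3u^2.
p(2) = -15, p'(2) = 12, so u₁ = 2 - (-15)/12 = 13/4.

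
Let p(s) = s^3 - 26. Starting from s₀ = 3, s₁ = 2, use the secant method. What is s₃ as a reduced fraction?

p(3) = 1, p(2) = -18. s₂ = 2 - (-18)·(2 - 3)/((-18) - 1) = 56/19.
p(2) = -18, p(56/19) = -2718/6859. s₃ = (56/19) - (-2718/6859)·((56/19) - 2)/((-2718/6859) - (-18)) = 3319/1118.

3319/1118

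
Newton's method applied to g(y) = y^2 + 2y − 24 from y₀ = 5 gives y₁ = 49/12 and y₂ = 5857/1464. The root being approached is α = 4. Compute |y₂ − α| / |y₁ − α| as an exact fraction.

1/122

y₁ − α = 49/12 − 4 = 1/12, so |y₁ − α| = 1/12.
y₂ − α = 5857/1464 − 4 = 1/1464, so |y₂ − α| = 1/1464.
Ratio = (1/1464) / (1/12) = 1/122.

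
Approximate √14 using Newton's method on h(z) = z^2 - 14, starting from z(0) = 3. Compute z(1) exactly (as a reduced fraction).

h'(z) = 2z.
h(3) = -5, h'(3) = 6, so z(1) = 3 - (-5)/6 = 23/6.

23/6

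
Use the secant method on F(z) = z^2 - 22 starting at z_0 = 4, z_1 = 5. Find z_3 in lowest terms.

F(4) = -6, F(5) = 3. z_2 = 5 - 3·(5 - 4)/(3 - (-6)) = 14/3.
F(5) = 3, F(14/3) = -2/9. z_3 = (14/3) - (-2/9)·((14/3) - 5)/((-2/9) - 3) = 136/29.

136/29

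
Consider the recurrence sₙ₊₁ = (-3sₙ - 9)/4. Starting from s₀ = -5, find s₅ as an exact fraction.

s₁ = (-3·(-5) - 9)/4 = 3/2.
s₂ = (-3·(3/2) - 9)/4 = -27/8.
s₃ = (-3·(-27/8) - 9)/4 = 9/32.
s₄ = (-3·(9/32) - 9)/4 = -315/128.
s₅ = (-3·(-315/128) - 9)/4 = -207/512.

-207/512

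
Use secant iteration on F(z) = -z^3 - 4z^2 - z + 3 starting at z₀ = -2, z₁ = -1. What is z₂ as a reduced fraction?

F(-2) = -3, F(-1) = 1. z₂ = (-1) - 1·((-1) - (-2))/(1 - (-3)) = -5/4.

-5/4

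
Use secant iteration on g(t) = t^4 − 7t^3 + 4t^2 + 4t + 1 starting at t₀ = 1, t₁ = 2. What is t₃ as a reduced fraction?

g(1) = 3, g(2) = −15. t₂ = 2 − (−15)·(2 − 1)/((−15) − 3) = 7/6.
g(2) = −15, g(7/6) = 2395/1296. t₃ = (7/6) − (2395/1296)·((7/6) − 2)/((2395/1296) − (−15)) = 5494/4367.

5494/4367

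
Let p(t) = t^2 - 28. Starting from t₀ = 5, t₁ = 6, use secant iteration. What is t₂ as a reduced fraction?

58/11

p(5) = -3, p(6) = 8. t₂ = 6 - 8·(6 - 5)/(8 - (-3)) = 58/11.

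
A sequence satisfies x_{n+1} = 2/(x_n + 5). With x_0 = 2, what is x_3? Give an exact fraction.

74/199

x_1 = 2/(2 + 5) = 2/7.
x_2 = 2/(2/7 + 5) = 14/37.
x_3 = 2/(14/37 + 5) = 74/199.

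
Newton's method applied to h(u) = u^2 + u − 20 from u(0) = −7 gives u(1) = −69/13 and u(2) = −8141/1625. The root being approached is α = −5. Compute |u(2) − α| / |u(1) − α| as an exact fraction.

4/125

u(1) − α = −69/13 − (−5) = −69/13 + 5 = −4/13, so |u(1) − α| = 4/13.
u(2) − α = −8141/1625 − (−5) = −8141/1625 + 5 = −16/1625, so |u(2) − α| = 16/1625.
Ratio = (16/1625) / (4/13) = 4/125.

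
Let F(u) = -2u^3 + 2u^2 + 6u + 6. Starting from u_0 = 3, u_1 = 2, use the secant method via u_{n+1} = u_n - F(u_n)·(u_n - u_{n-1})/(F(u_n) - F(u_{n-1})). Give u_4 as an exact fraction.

F(3) = -12, F(2) = 10. u_2 = 2 - 10·(2 - 3)/(10 - (-12)) = 27/11.
F(2) = 10, F(27/11) = 4260/1331. u_3 = (27/11) - (4260/1331)·((27/11) - 2)/((4260/1331) - 10) = 483/181.
F(27/11) = 4260/1331, F(483/181) = -10386732/5929741. u_4 = (483/181) - (-10386732/5929741)·((483/181) - (27/11))/((-10386732/5929741) - (4260/1331)) = 19824302/7645821.

19824302/7645821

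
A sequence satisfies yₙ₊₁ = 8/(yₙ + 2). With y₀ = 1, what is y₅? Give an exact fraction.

108/53

y₁ = 8/(1 + 2) = 8/3.
y₂ = 8/(8/3 + 2) = 12/7.
y₃ = 8/(12/7 + 2) = 28/13.
y₄ = 8/(28/13 + 2) = 52/27.
y₅ = 8/(52/27 + 2) = 108/53.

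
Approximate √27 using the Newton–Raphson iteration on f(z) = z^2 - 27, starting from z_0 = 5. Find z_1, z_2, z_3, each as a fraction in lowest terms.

z_1 = 26/5, z_2 = 1351/260, z_3 = 3650401/702520

f'(z) = 2z.
f(5) = -2, f'(5) = 10, so z_1 = 5 - (-2)/10 = 26/5.
f(26/5) = 1/25, f'(26/5) = 52/5, so z_2 = (26/5) - (1/25)/(52/5) = 1351/260.
f(1351/260) = 1/67600, f'(1351/260) = 1351/130, so z_3 = (1351/260) - (1/67600)/(1351/130) = 3650401/702520.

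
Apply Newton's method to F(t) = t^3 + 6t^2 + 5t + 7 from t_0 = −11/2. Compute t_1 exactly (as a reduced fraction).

−633/119

F'(t) = 3t^2 + 12t + 5.
F(−11/2) = −43/8, F'(−11/2) = 119/4, so t_1 = (−11/2) − (−43/8)/(119/4) = −633/119.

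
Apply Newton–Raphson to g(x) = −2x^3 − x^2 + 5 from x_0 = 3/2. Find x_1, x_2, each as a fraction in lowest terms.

x_1 = 83/66, x_2 = 2089651/1725570

g'(x) = −6x^2 − 2x.
g(3/2) = −4, g'(3/2) = −33/2, so x_1 = (3/2) − (−4)/(−33/2) = 83/66.
g(83/66) = −20096/35937, g'(83/66) = −2905/242, so x_2 = (83/66) − (−20096/35937)/(−2905/242) = 2089651/1725570.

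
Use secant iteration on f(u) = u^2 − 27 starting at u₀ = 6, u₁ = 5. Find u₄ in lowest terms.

11073/2131

f(6) = 9, f(5) = −2. u₂ = 5 − (−2)·(5 − 6)/((−2) − 9) = 57/11.
f(5) = −2, f(57/11) = −18/121. u₃ = (57/11) − (−18/121)·((57/11) − 5)/((−18/121) − (−2)) = 291/56.
f(57/11) = −18/121, f(291/56) = 9/3136. u₄ = (291/56) − (9/3136)·((291/56) − (57/11))/((9/3136) − (−18/121)) = 11073/2131.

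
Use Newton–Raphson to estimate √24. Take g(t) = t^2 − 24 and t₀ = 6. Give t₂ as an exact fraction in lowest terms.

49/10

g'(t) = 2t.
g(6) = 12, g'(6) = 12, so t₁ = 6 − 12/12 = 5.
g(5) = 1, g'(5) = 10, so t₂ = 5 − 1/10 = 49/10.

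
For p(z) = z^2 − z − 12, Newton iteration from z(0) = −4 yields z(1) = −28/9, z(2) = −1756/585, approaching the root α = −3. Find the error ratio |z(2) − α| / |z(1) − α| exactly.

1/65

z(1) − α = −28/9 − (−3) = −28/9 + 3 = −1/9, so |z(1) − α| = 1/9.
z(2) − α = −1756/585 − (−3) = −1756/585 + 3 = −1/585, so |z(2) − α| = 1/585.
Ratio = (1/585) / (1/9) = 1/65.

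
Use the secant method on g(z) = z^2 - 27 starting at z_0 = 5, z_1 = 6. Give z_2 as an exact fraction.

g(5) = -2, g(6) = 9. z_2 = 6 - 9·(6 - 5)/(9 - (-2)) = 57/11.

57/11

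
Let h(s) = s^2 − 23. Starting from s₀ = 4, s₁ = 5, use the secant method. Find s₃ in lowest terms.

211/44

h(4) = −7, h(5) = 2. s₂ = 5 − 2·(5 − 4)/(2 − (−7)) = 43/9.
h(5) = 2, h(43/9) = −14/81. s₃ = (43/9) − (−14/81)·((43/9) − 5)/((−14/81) − 2) = 211/44.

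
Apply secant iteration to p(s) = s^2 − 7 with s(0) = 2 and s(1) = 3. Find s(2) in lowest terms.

p(2) = −3, p(3) = 2. s(2) = 3 − 2·(3 − 2)/(2 − (−3)) = 13/5.

13/5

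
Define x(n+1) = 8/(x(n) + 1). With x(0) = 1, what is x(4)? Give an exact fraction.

x(1) = 8/(1 + 1) = 4.
x(2) = 8/(4 + 1) = 8/5.
x(3) = 8/(8/5 + 1) = 40/13.
x(4) = 8/(40/13 + 1) = 104/53.

104/53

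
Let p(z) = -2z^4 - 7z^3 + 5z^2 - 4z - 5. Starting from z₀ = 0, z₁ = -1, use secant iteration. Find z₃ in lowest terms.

-695/1381

p(0) = -5, p(-1) = 9. z₂ = (-1) - 9·((-1) - 0)/(9 - (-5)) = -5/14.
p(-1) = 9, p(-5/14) = -25425/9604. z₃ = (-5/14) - (-25425/9604)·((-5/14) - (-1))/((-25425/9604) - 9) = -695/1381.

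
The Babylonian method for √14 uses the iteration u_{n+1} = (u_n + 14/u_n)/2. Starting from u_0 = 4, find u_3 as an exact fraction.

u_1 = (4 + 14/4)/2 = 15/4.
u_2 = (15/4 + 14/(15/4))/2 = 449/120.
u_3 = (449/120 + 14/(449/120))/2 = 403201/107760.

403201/107760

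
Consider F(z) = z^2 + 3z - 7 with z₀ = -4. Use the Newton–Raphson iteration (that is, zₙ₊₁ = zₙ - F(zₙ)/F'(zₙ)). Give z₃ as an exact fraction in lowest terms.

-663791/146165

F'(z) = 2z + 3.
F(-4) = -3, F'(-4) = -5, so z₁ = (-4) - (-3)/(-5) = -23/5.
F(-23/5) = 9/25, F'(-23/5) = -31/5, so z₂ = (-23/5) - (9/25)/(-31/5) = -704/155.
F(-704/155) = 81/24025, F'(-704/155) = -943/155, so z₃ = (-704/155) - (81/24025)/(-943/155) = -663791/146165.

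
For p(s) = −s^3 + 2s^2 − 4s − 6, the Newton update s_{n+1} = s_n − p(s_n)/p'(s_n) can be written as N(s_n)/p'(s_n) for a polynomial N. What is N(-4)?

p'(s) = −3s^2 + 4s − 4.
N(s) = s·p'(s) − p(s) = s·(−3s^2 + 4s − 4) − (−s^3 + 2s^2 − 4s − 6) = −2s^3 + 2s^2 + 6.
N(-4) = 166.

166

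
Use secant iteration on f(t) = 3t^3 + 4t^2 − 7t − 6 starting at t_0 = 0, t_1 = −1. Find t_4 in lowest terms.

−1181841/1639633

f(0) = −6, f(−1) = 2. t_2 = (−1) − 2·((−1) − 0)/(2 − (−6)) = −3/4.
f(−1) = 2, f(−3/4) = 15/64. t_3 = (−3/4) − (15/64)·((−3/4) − (−1))/((15/64) − 2) = −81/113.
f(−3/4) = 15/64, f(−81/113) = −46110/1442897. t_4 = (−81/113) − (−46110/1442897)·((−81/113) − (−3/4))/((−46110/1442897) − (15/64)) = −1181841/1639633.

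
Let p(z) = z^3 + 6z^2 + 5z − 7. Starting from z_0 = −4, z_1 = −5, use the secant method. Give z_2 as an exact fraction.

p(−4) = 5, p(−5) = −7. z_2 = (−5) − (−7)·((−5) − (−4))/((−7) − 5) = −53/12.

−53/12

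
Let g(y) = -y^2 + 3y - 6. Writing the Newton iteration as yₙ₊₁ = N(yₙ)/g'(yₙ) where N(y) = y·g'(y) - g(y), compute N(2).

2

g'(y) = -2y + 3.
N(y) = y·g'(y) - g(y) = y·(-2y + 3) - (-y^2 + 3y - 6) = -y^2 + 6.
N(2) = 2.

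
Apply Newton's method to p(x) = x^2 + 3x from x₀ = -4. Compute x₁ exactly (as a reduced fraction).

p'(x) = 2x + 3.
p(-4) = 4, p'(-4) = -5, so x₁ = (-4) - 4/(-5) = -16/5.

-16/5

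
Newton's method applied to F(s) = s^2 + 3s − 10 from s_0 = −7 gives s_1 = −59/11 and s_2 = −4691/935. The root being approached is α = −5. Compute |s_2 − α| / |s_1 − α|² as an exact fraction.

s_1 − α = −59/11 − (−5) = −59/11 + 5 = −4/11, so |s_1 − α| = 4/11.
s_2 − α = −4691/935 − (−5) = −4691/935 + 5 = −16/935, so |s_2 − α| = 16/935.
|s_1 − α|² = 16/121.
Ratio = (16/935) / (16/121) = 11/85.

11/85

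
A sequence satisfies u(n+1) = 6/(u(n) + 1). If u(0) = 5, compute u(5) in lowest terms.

30/17

u(1) = 6/(5 + 1) = 1.
u(2) = 6/(1 + 1) = 3.
u(3) = 6/(3 + 1) = 3/2.
u(4) = 6/(3/2 + 1) = 12/5.
u(5) = 6/(12/5 + 1) = 30/17.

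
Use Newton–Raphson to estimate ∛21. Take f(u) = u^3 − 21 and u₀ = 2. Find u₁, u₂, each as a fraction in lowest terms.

u₁ = 37/12, u₂ = 68797/24642

f'(u) = 3u^2.
f(2) = −13, f'(2) = 12, so u₁ = 2 − (−13)/12 = 37/12.
f(37/12) = 14365/1728, f'(37/12) = 1369/48, so u₂ = (37/12) − (14365/1728)/(1369/48) = 68797/24642.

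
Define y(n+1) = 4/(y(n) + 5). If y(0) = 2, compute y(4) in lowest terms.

892/1271

y(1) = 4/(2 + 5) = 4/7.
y(2) = 4/(4/7 + 5) = 28/39.
y(3) = 4/(28/39 + 5) = 156/223.
y(4) = 4/(156/223 + 5) = 892/1271.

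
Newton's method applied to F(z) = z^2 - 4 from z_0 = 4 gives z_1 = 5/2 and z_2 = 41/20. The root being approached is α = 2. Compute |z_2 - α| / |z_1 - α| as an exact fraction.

1/10

z_1 - α = 5/2 - 2 = 1/2, so |z_1 - α| = 1/2.
z_2 - α = 41/20 - 2 = 1/20, so |z_2 - α| = 1/20.
Ratio = (1/20) / (1/2) = 1/10.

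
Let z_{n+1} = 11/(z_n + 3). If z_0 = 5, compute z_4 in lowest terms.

2123/964

z_1 = 11/(5 + 3) = 11/8.
z_2 = 11/(11/8 + 3) = 88/35.
z_3 = 11/(88/35 + 3) = 385/193.
z_4 = 11/(385/193 + 3) = 2123/964.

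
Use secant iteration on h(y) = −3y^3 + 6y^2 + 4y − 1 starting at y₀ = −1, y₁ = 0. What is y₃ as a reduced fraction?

h(−1) = 4, h(0) = −1. y₂ = 0 − (−1)·(0 − (−1))/((−1) − 4) = −1/5.
h(0) = −1, h(−1/5) = −192/125. y₃ = (−1/5) − (−192/125)·((−1/5) − 0)/((−192/125) − (−1)) = 25/67.

25/67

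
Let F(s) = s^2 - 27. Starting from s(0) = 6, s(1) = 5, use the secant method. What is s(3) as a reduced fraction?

291/56

F(6) = 9, F(5) = -2. s(2) = 5 - (-2)·(5 - 6)/((-2) - 9) = 57/11.
F(5) = -2, F(57/11) = -18/121. s(3) = (57/11) - (-18/121)·((57/11) - 5)/((-18/121) - (-2)) = 291/56.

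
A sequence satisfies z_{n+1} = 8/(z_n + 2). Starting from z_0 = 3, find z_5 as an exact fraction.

z_1 = 8/(3 + 2) = 8/5.
z_2 = 8/(8/5 + 2) = 20/9.
z_3 = 8/(20/9 + 2) = 36/19.
z_4 = 8/(36/19 + 2) = 76/37.
z_5 = 8/(76/37 + 2) = 148/75.

148/75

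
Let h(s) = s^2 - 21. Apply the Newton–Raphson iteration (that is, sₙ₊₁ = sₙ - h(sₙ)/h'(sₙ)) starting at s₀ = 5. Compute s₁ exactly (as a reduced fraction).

23/5

h'(s) = 2s.
h(5) = 4, h'(5) = 10, so s₁ = 5 - 4/10 = 23/5.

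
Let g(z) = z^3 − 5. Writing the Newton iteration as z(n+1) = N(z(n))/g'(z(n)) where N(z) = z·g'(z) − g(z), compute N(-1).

g'(z) = 3z^2.
N(z) = z·g'(z) − g(z) = z·(3z^2) − (z^3 − 5) = 2z^3 + 5.
N(-1) = 3.

3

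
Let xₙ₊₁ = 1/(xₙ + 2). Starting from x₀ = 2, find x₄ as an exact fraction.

x₁ = 1/(2 + 2) = 1/4.
x₂ = 1/(1/4 + 2) = 4/9.
x₃ = 1/(4/9 + 2) = 9/22.
x₄ = 1/(9/22 + 2) = 22/53.

22/53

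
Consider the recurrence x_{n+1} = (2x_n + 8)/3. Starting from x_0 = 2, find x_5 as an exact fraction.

584/81

x_1 = (2·2 + 8)/3 = 4.
x_2 = (2·4 + 8)/3 = 16/3.
x_3 = (2·(16/3) + 8)/3 = 56/9.
x_4 = (2·(56/9) + 8)/3 = 184/27.
x_5 = (2·(184/27) + 8)/3 = 584/81.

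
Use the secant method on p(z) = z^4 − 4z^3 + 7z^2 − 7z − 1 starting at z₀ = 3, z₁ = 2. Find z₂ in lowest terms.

37/17

p(3) = 14, p(2) = −3. z₂ = 2 − (−3)·(2 − 3)/((−3) − 14) = 37/17.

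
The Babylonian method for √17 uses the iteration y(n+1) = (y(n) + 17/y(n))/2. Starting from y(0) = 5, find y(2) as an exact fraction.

433/105

y(1) = (5 + 17/5)/2 = 21/5.
y(2) = (21/5 + 17/(21/5))/2 = 433/105.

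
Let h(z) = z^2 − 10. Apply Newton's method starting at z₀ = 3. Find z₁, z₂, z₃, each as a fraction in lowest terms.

h'(z) = 2z.
h(3) = −1, h'(3) = 6, so z₁ = 3 − (−1)/6 = 19/6.
h(19/6) = 1/36, h'(19/6) = 19/3, so z₂ = (19/6) − (1/36)/(19/3) = 721/228.
h(721/228) = 1/51984, h'(721/228) = 721/114, so z₃ = (721/228) − (1/51984)/(721/114) = 1039681/328776.

z₁ = 19/6, z₂ = 721/228, z₃ = 1039681/328776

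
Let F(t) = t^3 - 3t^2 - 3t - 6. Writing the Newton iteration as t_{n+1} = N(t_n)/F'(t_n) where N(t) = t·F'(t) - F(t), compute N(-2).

F'(t) = 3t^2 - 6t - 3.
N(t) = t·F'(t) - F(t) = t·(3t^2 - 6t - 3) - (t^3 - 3t^2 - 3t - 6) = 2t^3 - 3t^2 + 6.
N(-2) = -22.

-22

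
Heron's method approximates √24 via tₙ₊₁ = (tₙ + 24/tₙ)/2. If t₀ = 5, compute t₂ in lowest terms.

t₁ = (5 + 24/5)/2 = 49/10.
t₂ = (49/10 + 24/(49/10))/2 = 4801/980.

4801/980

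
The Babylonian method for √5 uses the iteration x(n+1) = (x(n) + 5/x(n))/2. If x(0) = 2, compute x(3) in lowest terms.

x(1) = (2 + 5/2)/2 = 9/4.
x(2) = (9/4 + 5/(9/4))/2 = 161/72.
x(3) = (161/72 + 5/(161/72))/2 = 51841/23184.

51841/23184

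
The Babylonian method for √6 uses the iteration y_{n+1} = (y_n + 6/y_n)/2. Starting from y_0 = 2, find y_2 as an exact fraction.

y_1 = (2 + 6/2)/2 = 5/2.
y_2 = (5/2 + 6/(5/2))/2 = 49/20.

49/20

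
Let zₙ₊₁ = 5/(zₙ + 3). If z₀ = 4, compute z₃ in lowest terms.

z₁ = 5/(4 + 3) = 5/7.
z₂ = 5/(5/7 + 3) = 35/26.
z₃ = 5/(35/26 + 3) = 130/113.

130/113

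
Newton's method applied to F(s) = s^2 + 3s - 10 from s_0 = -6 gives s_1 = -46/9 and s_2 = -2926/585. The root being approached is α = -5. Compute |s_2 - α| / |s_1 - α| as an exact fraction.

s_1 - α = -46/9 - (-5) = -46/9 + 5 = -1/9, so |s_1 - α| = 1/9.
s_2 - α = -2926/585 - (-5) = -2926/585 + 5 = -1/585, so |s_2 - α| = 1/585.
Ratio = (1/585) / (1/9) = 1/65.

1/65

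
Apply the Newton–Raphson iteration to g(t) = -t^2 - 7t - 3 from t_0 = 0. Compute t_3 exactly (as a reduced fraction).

-252759/551131

g'(t) = -2t - 7.
g(0) = -3, g'(0) = -7, so t_1 = 0 - (-3)/(-7) = -3/7.
g(-3/7) = -9/49, g'(-3/7) = -43/7, so t_2 = (-3/7) - (-9/49)/(-43/7) = -138/301.
g(-138/301) = -81/90601, g'(-138/301) = -1831/301, so t_3 = (-138/301) - (-81/90601)/(-1831/301) = -252759/551131.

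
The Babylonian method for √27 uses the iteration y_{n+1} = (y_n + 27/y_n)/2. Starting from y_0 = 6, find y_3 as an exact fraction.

y_1 = (6 + 27/6)/2 = 21/4.
y_2 = (21/4 + 27/(21/4))/2 = 291/56.
y_3 = (291/56 + 27/(291/56))/2 = 56451/10864.

56451/10864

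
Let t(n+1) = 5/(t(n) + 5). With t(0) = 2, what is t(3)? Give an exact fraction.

t(1) = 5/(2 + 5) = 5/7.
t(2) = 5/(5/7 + 5) = 7/8.
t(3) = 5/(7/8 + 5) = 40/47.

40/47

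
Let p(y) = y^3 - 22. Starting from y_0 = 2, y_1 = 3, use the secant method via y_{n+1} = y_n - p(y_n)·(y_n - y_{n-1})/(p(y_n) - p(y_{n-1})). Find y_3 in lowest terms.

24946/8917

p(2) = -14, p(3) = 5. y_2 = 3 - 5·(3 - 2)/(5 - (-14)) = 52/19.
p(3) = 5, p(52/19) = -10290/6859. y_3 = (52/19) - (-10290/6859)·((52/19) - 3)/((-10290/6859) - 5) = 24946/8917.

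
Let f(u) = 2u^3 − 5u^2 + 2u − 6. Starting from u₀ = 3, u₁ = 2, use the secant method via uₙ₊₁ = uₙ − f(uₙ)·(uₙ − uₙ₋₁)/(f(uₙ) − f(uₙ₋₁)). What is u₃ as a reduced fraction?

101/38

f(3) = 9, f(2) = −6. u₂ = 2 − (−6)·(2 − 3)/((−6) − 9) = 12/5.
f(2) = −6, f(12/5) = −294/125. u₃ = (12/5) − (−294/125)·((12/5) − 2)/((−294/125) − (−6)) = 101/38.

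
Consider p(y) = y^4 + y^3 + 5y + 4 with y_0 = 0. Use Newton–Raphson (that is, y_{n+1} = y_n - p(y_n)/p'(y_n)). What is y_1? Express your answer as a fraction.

p'(y) = 4y^3 + 3y^2 + 5.
p(0) = 4, p'(0) = 5, so y_1 = 0 - 4/5 = -4/5.

-4/5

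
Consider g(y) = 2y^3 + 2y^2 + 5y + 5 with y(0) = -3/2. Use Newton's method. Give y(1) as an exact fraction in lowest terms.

g'(y) = 6y^2 + 4y + 5.
g(-3/2) = -19/4, g'(-3/2) = 25/2, so y(1) = (-3/2) - (-19/4)/(25/2) = -28/25.

-28/25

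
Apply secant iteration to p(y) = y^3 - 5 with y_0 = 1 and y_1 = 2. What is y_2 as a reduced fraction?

11/7

p(1) = -4, p(2) = 3. y_2 = 2 - 3·(2 - 1)/(3 - (-4)) = 11/7.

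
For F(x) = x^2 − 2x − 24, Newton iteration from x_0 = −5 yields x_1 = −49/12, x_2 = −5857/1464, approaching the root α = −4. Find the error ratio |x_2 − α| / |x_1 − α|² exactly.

6/61

x_1 − α = −49/12 − (−4) = −49/12 + 4 = −1/12, so |x_1 − α| = 1/12.
x_2 − α = −5857/1464 − (−4) = −5857/1464 + 4 = −1/1464, so |x_2 − α| = 1/1464.
|x_1 − α|² = 1/144.
Ratio = (1/1464) / (1/144) = 6/61.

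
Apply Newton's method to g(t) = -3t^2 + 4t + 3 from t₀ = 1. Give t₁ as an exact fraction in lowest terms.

3

g'(t) = -6t + 4.
g(1) = 4, g'(1) = -2, so t₁ = 1 - 4/(-2) = 3.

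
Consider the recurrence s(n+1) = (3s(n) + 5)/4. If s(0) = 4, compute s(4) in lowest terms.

s(1) = (3·4 + 5)/4 = 17/4.
s(2) = (3·(17/4) + 5)/4 = 71/16.
s(3) = (3·(71/16) + 5)/4 = 293/64.
s(4) = (3·(293/64) + 5)/4 = 1199/256.

1199/256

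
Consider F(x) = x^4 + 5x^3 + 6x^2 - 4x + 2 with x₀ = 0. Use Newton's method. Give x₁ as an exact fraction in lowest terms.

F'(x) = 4x^3 + 15x^2 + 12x - 4.
F(0) = 2, F'(0) = -4, so x₁ = 0 - 2/(-4) = 1/2.

1/2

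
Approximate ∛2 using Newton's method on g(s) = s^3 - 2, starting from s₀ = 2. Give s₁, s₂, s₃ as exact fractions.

s₁ = 3/2, s₂ = 35/27, s₃ = 125116/99225

g'(s) = 3s^2.
g(2) = 6, g'(2) = 12, so s₁ = 2 - 6/12 = 3/2.
g(3/2) = 11/8, g'(3/2) = 27/4, so s₂ = (3/2) - (11/8)/(27/4) = 35/27.
g(35/27) = 3509/19683, g'(35/27) = 1225/243, so s₃ = (35/27) - (3509/19683)/(1225/243) = 125116/99225.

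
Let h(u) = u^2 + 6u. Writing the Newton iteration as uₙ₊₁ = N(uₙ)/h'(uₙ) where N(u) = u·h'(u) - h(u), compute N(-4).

h'(u) = 2u + 6.
N(u) = u·h'(u) - h(u) = u·(2u + 6) - (u^2 + 6u) = u^2.
N(-4) = 16.

16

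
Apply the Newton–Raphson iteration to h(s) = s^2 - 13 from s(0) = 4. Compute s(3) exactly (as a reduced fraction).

5597777/1552544

h'(s) = 2s.
h(4) = 3, h'(4) = 8, so s(1) = 4 - 3/8 = 29/8.
h(29/8) = 9/64, h'(29/8) = 29/4, so s(2) = (29/8) - (9/64)/(29/4) = 1673/464.
h(1673/464) = 81/215296, h'(1673/464) = 1673/232, so s(3) = (1673/464) - (81/215296)/(1673/232) = 5597777/1552544.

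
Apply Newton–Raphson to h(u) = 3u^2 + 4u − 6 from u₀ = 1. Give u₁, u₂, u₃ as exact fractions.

u₁ = 9/10, u₂ = 843/940, u₃ = 7433547/8288920

h'(u) = 6u + 4.
h(1) = 1, h'(1) = 10, so u₁ = 1 − 1/10 = 9/10.
h(9/10) = 3/100, h'(9/10) = 47/5, so u₂ = (9/10) − (3/100)/(47/5) = 843/940.
h(843/940) = 27/883600, h'(843/940) = 4409/470, so u₃ = (843/940) − (27/883600)/(4409/470) = 7433547/8288920.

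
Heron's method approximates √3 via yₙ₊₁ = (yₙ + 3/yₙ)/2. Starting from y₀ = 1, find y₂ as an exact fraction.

7/4

y₁ = (1 + 3/1)/2 = 2.
y₂ = (2 + 3/2)/2 = 7/4.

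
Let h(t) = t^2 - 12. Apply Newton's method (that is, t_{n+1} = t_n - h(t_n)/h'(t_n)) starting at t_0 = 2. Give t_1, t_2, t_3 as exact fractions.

t_1 = 4, t_2 = 7/2, t_3 = 97/28

h'(t) = 2t.
h(2) = -8, h'(2) = 4, so t_1 = 2 - (-8)/4 = 4.
h(4) = 4, h'(4) = 8, so t_2 = 4 - 4/8 = 7/2.
h(7/2) = 1/4, h'(7/2) = 7, so t_3 = (7/2) - (1/4)/7 = 97/28.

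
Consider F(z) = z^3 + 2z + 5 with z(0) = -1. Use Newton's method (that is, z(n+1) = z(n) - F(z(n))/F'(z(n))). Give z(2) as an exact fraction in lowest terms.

-1311/985

F'(z) = 3z^2 + 2.
F(-1) = 2, F'(-1) = 5, so z(1) = (-1) - 2/5 = -7/5.
F(-7/5) = -68/125, F'(-7/5) = 197/25, so z(2) = (-7/5) - (-68/125)/(197/25) = -1311/985.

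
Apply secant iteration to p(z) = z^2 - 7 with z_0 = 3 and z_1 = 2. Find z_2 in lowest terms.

13/5

p(3) = 2, p(2) = -3. z_2 = 2 - (-3)·(2 - 3)/((-3) - 2) = 13/5.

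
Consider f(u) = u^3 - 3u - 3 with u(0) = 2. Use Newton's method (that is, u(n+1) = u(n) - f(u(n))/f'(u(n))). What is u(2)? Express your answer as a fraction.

3181/1512

f'(u) = 3u^2 - 3.
f(2) = -1, f'(2) = 9, so u(1) = 2 - (-1)/9 = 19/9.
f(19/9) = 55/729, f'(19/9) = 280/27, so u(2) = (19/9) - (55/729)/(280/27) = 3181/1512.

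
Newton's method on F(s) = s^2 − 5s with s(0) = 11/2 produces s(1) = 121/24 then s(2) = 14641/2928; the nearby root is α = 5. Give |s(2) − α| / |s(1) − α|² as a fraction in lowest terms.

s(1) − α = 121/24 − 5 = 1/24, so |s(1) − α| = 1/24.
s(2) − α = 14641/2928 − 5 = 1/2928, so |s(2) − α| = 1/2928.
|s(1) − α|² = 1/576.
Ratio = (1/2928) / (1/576) = 12/61.

12/61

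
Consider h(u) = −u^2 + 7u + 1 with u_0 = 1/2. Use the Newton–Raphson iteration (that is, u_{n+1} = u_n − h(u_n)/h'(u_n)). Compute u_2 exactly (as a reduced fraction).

h'(u) = −2u + 7.
h(1/2) = 17/4, h'(1/2) = 6, so u_1 = (1/2) − (17/4)/6 = −5/24.
h(−5/24) = −289/576, h'(−5/24) = 89/12, so u_2 = (−5/24) − (−289/576)/(89/12) = −601/4272.

−601/4272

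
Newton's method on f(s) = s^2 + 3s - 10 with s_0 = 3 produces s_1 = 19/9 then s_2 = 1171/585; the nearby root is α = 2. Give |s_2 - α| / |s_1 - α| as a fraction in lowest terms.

s_1 - α = 19/9 - 2 = 1/9, so |s_1 - α| = 1/9.
s_2 - α = 1171/585 - 2 = 1/585, so |s_2 - α| = 1/585.
Ratio = (1/585) / (1/9) = 1/65.

1/65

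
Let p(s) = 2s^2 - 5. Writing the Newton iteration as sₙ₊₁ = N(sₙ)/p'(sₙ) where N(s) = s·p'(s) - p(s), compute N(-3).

23

p'(s) = 4s.
N(s) = s·p'(s) - p(s) = s·(4s) - (2s^2 - 5) = 2s^2 + 5.
N(-3) = 23.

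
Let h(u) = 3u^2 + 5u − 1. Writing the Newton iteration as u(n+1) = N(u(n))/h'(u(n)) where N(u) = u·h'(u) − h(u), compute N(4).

49

h'(u) = 6u + 5.
N(u) = u·h'(u) − h(u) = u·(6u + 5) − (3u^2 + 5u − 1) = 3u^2 + 1.
N(4) = 49.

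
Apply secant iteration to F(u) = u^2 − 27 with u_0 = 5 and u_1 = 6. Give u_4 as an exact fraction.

1351/260

F(5) = −2, F(6) = 9. u_2 = 6 − 9·(6 − 5)/(9 − (−2)) = 57/11.
F(6) = 9, F(57/11) = −18/121. u_3 = (57/11) − (−18/121)·((57/11) − 6)/((−18/121) − 9) = 213/41.
F(57/11) = −18/121, F(213/41) = −18/1681. u_4 = (213/41) − (−18/1681)·((213/41) − (57/11))/((−18/1681) − (−18/121)) = 1351/260.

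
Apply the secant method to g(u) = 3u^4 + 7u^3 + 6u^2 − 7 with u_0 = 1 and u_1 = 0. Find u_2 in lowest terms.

g(1) = 9, g(0) = −7. u_2 = 0 − (−7)·(0 − 1)/((−7) − 9) = 7/16.

7/16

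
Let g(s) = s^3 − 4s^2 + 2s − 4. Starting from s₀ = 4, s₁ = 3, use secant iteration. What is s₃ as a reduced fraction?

3964/1039

g(4) = 4, g(3) = −7. s₂ = 3 − (−7)·(3 − 4)/((−7) − 4) = 40/11.
g(3) = −7, g(40/11) = −2044/1331. s₃ = (40/11) − (−2044/1331)·((40/11) − 3)/((−2044/1331) − (−7)) = 3964/1039.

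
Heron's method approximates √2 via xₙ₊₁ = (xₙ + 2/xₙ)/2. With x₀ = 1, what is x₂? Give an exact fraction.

x₁ = (1 + 2/1)/2 = 3/2.
x₂ = (3/2 + 2/(3/2))/2 = 17/12.

17/12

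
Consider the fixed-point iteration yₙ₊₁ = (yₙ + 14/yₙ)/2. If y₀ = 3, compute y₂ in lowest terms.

y₁ = (3 + 14/3)/2 = 23/6.
y₂ = (23/6 + 14/(23/6))/2 = 1033/276.

1033/276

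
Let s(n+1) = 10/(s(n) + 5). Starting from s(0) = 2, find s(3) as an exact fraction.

s(1) = 10/(2 + 5) = 10/7.
s(2) = 10/(10/7 + 5) = 14/9.
s(3) = 10/(14/9 + 5) = 90/59.

90/59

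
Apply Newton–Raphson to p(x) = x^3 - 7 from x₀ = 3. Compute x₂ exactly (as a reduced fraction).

591743/301401

p'(x) = 3x^2.
p(3) = 20, p'(3) = 27, so x₁ = 3 - 20/27 = 61/27.
p(61/27) = 89200/19683, p'(61/27) = 3721/243, so x₂ = (61/27) - (89200/19683)/(3721/243) = 591743/301401.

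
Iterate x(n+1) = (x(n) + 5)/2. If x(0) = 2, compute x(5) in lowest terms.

157/32

x(1) = (2 + 5)/2 = 7/2.
x(2) = ((7/2) + 5)/2 = 17/4.
x(3) = ((17/4) + 5)/2 = 37/8.
x(4) = ((37/8) + 5)/2 = 77/16.
x(5) = ((77/16) + 5)/2 = 157/32.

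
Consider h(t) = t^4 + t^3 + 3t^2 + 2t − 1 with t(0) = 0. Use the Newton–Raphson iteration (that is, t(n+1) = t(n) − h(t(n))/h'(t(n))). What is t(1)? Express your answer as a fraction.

1/2

h'(t) = 4t^3 + 3t^2 + 6t + 2.
h(0) = −1, h'(0) = 2, so t(1) = 0 − (−1)/2 = 1/2.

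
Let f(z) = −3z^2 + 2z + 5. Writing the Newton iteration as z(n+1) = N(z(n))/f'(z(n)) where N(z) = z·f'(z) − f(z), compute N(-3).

f'(z) = −6z + 2.
N(z) = z·f'(z) − f(z) = z·(−6z + 2) − (−3z^2 + 2z + 5) = −3z^2 − 5.
N(-3) = −32.

−32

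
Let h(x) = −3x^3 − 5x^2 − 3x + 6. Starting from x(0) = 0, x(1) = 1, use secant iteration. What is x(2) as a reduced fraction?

h(0) = 6, h(1) = −5. x(2) = 1 − (−5)·(1 − 0)/((−5) − 6) = 6/11.

6/11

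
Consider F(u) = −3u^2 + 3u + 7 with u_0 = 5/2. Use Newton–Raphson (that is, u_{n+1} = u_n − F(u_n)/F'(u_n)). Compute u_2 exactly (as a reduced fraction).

15985/7584

F'(u) = −6u + 3.
F(5/2) = −17/4, F'(5/2) = −12, so u_1 = (5/2) − (−17/4)/(−12) = 103/48.
F(103/48) = −289/768, F'(103/48) = −79/8, so u_2 = (103/48) − (−289/768)/(−79/8) = 15985/7584.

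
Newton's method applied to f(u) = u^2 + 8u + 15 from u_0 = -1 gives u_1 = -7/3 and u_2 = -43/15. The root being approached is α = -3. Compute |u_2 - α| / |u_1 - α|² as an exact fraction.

3/10

u_1 - α = -7/3 - (-3) = -7/3 + 3 = 2/3, so |u_1 - α| = 2/3.
u_2 - α = -43/15 - (-3) = -43/15 + 3 = 2/15, so |u_2 - α| = 2/15.
|u_1 - α|² = 4/9.
Ratio = (2/15) / (4/9) = 3/10.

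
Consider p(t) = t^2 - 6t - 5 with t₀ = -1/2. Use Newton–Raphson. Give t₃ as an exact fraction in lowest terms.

p'(t) = 2t - 6.
p(-1/2) = -7/4, p'(-1/2) = -7, so t₁ = (-1/2) - (-7/4)/(-7) = -3/4.
p(-3/4) = 1/16, p'(-3/4) = -15/2, so t₂ = (-3/4) - (1/16)/(-15/2) = -89/120.
p(-89/120) = 1/14400, p'(-89/120) = -449/60, so t₃ = (-89/120) - (1/14400)/(-449/60) = -79921/107760.

-79921/107760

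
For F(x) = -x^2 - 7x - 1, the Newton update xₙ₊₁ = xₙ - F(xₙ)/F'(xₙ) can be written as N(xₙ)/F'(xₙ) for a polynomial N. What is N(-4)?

F'(x) = -2x - 7.
N(x) = x·F'(x) - F(x) = x·(-2x - 7) - (-x^2 - 7x - 1) = -x^2 + 1.
N(-4) = -15.

-15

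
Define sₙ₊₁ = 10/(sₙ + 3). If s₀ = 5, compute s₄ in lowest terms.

910/443

s₁ = 10/(5 + 3) = 5/4.
s₂ = 10/(5/4 + 3) = 40/17.
s₃ = 10/(40/17 + 3) = 170/91.
s₄ = 10/(170/91 + 3) = 910/443.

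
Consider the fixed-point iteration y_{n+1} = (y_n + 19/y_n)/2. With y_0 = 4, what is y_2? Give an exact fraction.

2441/560

y_1 = (4 + 19/4)/2 = 35/8.
y_2 = (35/8 + 19/(35/8))/2 = 2441/560.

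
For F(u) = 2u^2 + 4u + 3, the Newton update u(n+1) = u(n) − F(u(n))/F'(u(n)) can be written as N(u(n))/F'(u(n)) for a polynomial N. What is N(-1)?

−1

F'(u) = 4u + 4.
N(u) = u·F'(u) − F(u) = u·(4u + 4) − (2u^2 + 4u + 3) = 2u^2 − 3.
N(-1) = −1.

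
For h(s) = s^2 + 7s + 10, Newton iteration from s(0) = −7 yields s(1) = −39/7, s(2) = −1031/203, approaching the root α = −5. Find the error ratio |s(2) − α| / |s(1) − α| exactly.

s(1) − α = −39/7 − (−5) = −39/7 + 5 = −4/7, so |s(1) − α| = 4/7.
s(2) − α = −1031/203 − (−5) = −1031/203 + 5 = −16/203, so |s(2) − α| = 16/203.
Ratio = (16/203) / (4/7) = 4/29.

4/29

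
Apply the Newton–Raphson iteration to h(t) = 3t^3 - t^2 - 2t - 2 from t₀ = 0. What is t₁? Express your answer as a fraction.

h'(t) = 9t^2 - 2t - 2.
h(0) = -2, h'(0) = -2, so t₁ = 0 - (-2)/(-2) = -1.

-1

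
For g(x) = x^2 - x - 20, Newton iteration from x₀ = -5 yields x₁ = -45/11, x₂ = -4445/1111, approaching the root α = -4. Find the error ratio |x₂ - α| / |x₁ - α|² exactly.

11/101

x₁ - α = -45/11 - (-4) = -45/11 + 4 = -1/11, so |x₁ - α| = 1/11.
x₂ - α = -4445/1111 - (-4) = -4445/1111 + 4 = -1/1111, so |x₂ - α| = 1/1111.
|x₁ - α|² = 1/121.
Ratio = (1/1111) / (1/121) = 11/101.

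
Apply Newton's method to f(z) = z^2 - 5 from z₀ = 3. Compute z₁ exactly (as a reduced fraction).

f'(z) = 2z.
f(3) = 4, f'(3) = 6, so z₁ = 3 - 4/6 = 7/3.

7/3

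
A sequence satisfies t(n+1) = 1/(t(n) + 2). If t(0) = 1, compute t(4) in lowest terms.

t(1) = 1/(1 + 2) = 1/3.
t(2) = 1/(1/3 + 2) = 3/7.
t(3) = 1/(3/7 + 2) = 7/17.
t(4) = 1/(7/17 + 2) = 17/41.

17/41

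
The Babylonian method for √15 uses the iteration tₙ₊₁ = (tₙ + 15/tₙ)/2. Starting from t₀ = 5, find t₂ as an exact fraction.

t₁ = (5 + 15/5)/2 = 4.
t₂ = (4 + 15/4)/2 = 31/8.

31/8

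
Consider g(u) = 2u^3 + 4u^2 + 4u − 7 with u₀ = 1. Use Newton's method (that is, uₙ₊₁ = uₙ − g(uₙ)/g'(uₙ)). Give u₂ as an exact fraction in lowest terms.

653/801

g'(u) = 6u^2 + 8u + 4.
g(1) = 3, g'(1) = 18, so u₁ = 1 − 3/18 = 5/6.
g(5/6) = 29/108, g'(5/6) = 89/6, so u₂ = (5/6) − (29/108)/(89/6) = 653/801.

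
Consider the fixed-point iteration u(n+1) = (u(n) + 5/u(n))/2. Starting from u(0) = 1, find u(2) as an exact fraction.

7/3

u(1) = (1 + 5/1)/2 = 3.
u(2) = (3 + 5/3)/2 = 7/3.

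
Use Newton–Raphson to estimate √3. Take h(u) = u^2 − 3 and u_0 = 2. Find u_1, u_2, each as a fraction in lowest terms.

h'(u) = 2u.
h(2) = 1, h'(2) = 4, so u_1 = 2 − 1/4 = 7/4.
h(7/4) = 1/16, h'(7/4) = 7/2, so u_2 = (7/4) − (1/16)/(7/2) = 97/56.

u_1 = 7/4, u_2 = 97/56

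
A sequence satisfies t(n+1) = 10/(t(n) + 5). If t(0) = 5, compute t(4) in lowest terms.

20/13

t(1) = 10/(5 + 5) = 1.
t(2) = 10/(1 + 5) = 5/3.
t(3) = 10/(5/3 + 5) = 3/2.
t(4) = 10/(3/2 + 5) = 20/13.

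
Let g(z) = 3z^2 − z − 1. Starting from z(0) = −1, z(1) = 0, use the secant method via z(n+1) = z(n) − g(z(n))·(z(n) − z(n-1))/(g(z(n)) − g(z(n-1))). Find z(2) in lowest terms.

−1/4

g(−1) = 3, g(0) = −1. z(2) = 0 − (−1)·(0 − (−1))/((−1) − 3) = −1/4.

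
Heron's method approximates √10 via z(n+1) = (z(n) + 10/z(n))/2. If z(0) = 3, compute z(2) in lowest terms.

z(1) = (3 + 10/3)/2 = 19/6.
z(2) = (19/6 + 10/(19/6))/2 = 721/228.

721/228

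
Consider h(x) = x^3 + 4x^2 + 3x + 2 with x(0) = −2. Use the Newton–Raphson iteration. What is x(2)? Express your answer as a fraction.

h'(x) = 3x^2 + 8x + 3.
h(−2) = 4, h'(−2) = −1, so x(1) = (−2) − 4/(−1) = 2.
h(2) = 32, h'(2) = 31, so x(2) = 2 − 32/31 = 30/31.

30/31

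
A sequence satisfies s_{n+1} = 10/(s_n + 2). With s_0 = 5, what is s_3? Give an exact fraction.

s_1 = 10/(5 + 2) = 10/7.
s_2 = 10/(10/7 + 2) = 35/12.
s_3 = 10/(35/12 + 2) = 120/59.

120/59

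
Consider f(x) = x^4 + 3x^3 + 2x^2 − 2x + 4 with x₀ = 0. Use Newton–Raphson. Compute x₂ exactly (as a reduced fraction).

50/37

f'(x) = 4x^3 + 9x^2 + 4x − 2.
f(0) = 4, f'(0) = −2, so x₁ = 0 − 4/(−2) = 2.
f(2) = 48, f'(2) = 74, so x₂ = 2 − 48/74 = 50/37.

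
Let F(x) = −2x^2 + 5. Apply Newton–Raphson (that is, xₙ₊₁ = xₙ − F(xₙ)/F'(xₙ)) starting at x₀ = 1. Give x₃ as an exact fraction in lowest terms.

F'(x) = −4x.
F(1) = 3, F'(1) = −4, so x₁ = 1 − 3/(−4) = 7/4.
F(7/4) = −9/8, F'(7/4) = −7, so x₂ = (7/4) − (−9/8)/(−7) = 89/56.
F(89/56) = −81/1568, F'(89/56) = −89/14, so x₃ = (89/56) − (−81/1568)/(−89/14) = 15761/9968.

15761/9968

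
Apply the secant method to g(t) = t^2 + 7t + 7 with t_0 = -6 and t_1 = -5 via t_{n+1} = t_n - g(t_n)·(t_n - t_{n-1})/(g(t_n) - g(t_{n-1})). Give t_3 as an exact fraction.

g(-6) = 1, g(-5) = -3. t_2 = (-5) - (-3)·((-5) - (-6))/((-3) - 1) = -23/4.
g(-5) = -3, g(-23/4) = -3/16. t_3 = (-23/4) - (-3/16)·((-23/4) - (-5))/((-3/16) - (-3)) = -29/5.

-29/5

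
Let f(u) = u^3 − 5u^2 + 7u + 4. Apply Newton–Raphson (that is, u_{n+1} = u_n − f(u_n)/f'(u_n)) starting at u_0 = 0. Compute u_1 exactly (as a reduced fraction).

−4/7

f'(u) = 3u^2 − 10u + 7.
f(0) = 4, f'(0) = 7, so u_1 = 0 − 4/7 = −4/7.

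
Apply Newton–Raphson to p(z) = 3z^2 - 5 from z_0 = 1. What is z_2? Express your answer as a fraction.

p'(z) = 6z.
p(1) = -2, p'(1) = 6, so z_1 = 1 - (-2)/6 = 4/3.
p(4/3) = 1/3, p'(4/3) = 8, so z_2 = (4/3) - (1/3)/8 = 31/24.

31/24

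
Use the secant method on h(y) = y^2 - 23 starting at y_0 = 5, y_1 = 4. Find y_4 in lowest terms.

h(5) = 2, h(4) = -7. y_2 = 4 - (-7)·(4 - 5)/((-7) - 2) = 43/9.
h(4) = -7, h(43/9) = -14/81. y_3 = (43/9) - (-14/81)·((43/9) - 4)/((-14/81) - (-7)) = 379/79.
h(43/9) = -14/81, h(379/79) = 98/6241. y_4 = (379/79) - (98/6241)·((379/79) - (43/9))/((98/6241) - (-14/81)) = 16325/3404.

16325/3404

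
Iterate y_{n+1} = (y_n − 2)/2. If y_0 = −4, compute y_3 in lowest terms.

−9/4

y_1 = ((−4) − 2)/2 = −3.
y_2 = ((−3) − 2)/2 = −5/2.
y_3 = ((−5/2) − 2)/2 = −9/4.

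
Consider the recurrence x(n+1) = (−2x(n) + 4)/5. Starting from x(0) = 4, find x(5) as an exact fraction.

x(1) = (−2·4 + 4)/5 = −4/5.
x(2) = (−2·(−4/5) + 4)/5 = 28/25.
x(3) = (−2·(28/25) + 4)/5 = 44/125.
x(4) = (−2·(44/125) + 4)/5 = 412/625.
x(5) = (−2·(412/625) + 4)/5 = 1676/3125.

1676/3125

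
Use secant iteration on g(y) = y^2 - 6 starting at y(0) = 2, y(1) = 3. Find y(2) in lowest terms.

g(2) = -2, g(3) = 3. y(2) = 3 - 3·(3 - 2)/(3 - (-2)) = 12/5.

12/5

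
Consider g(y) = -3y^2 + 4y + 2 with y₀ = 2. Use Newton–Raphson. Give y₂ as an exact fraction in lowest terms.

179/104

g'(y) = -6y + 4.
g(2) = -2, g'(2) = -8, so y₁ = 2 - (-2)/(-8) = 7/4.
g(7/4) = -3/16, g'(7/4) = -13/2, so y₂ = (7/4) - (-3/16)/(-13/2) = 179/104.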